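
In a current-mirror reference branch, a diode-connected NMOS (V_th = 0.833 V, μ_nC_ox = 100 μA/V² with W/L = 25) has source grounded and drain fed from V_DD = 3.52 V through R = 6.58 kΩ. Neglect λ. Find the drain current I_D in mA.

With gate tied to drain, V_GS = V_DS ≥ V_GS − V_th, so the device is in saturation.
k_n = μ_nC_ox · (W/L) = 2.5 mA/V².
KCL at the drain: ½ k_n (V_GS − V_th)² = (V_DD − V_GS)/R.
Let x = V_GS − 0.833. Then 8.22 x² + x − 2.687 = 0, giving x = 0.514 V (positive root), so V_GS = 1.35 V.
I_D = (V_DD − V_GS)/R = (3.52 − 1.35) / 6.58 = 0.33 mA.

I_D = 0.330 mA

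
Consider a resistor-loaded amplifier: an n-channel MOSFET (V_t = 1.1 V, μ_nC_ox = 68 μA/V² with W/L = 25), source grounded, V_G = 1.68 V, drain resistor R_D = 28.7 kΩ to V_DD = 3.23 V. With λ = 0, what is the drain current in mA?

V_GS = V_G = 1.68 V, so V_ov = 1.68 − 1.1 = 0.58 V.
k_n = μ_nC_ox · (W/L) = 1.7 mA/V².
Assume saturation: I_D = ½ k_n V_ov² = 0.5 × 1.7 × 0.58² = 0.286 mA, giving V_DS = V_DD − I_D R_D = 3.23 − 0.286 × 28.7 = -4.98 V.
But -4.98 V < V_ov = 0.58 V, so the device is actually in triode.
In triode I_D = k_n[V_ov V_DS − ½ V_DS²] and I_D = (V_DD − V_DS)/R_D. Equating: 24.4 V_DS² − 29.3 V_DS + 3.23 = 0, giving V_DS = 0.123 V (the root below V_ov).
I_D = (3.23 − 0.123) / 28.7 = 0.108 mA.

I_D = 0.108 mA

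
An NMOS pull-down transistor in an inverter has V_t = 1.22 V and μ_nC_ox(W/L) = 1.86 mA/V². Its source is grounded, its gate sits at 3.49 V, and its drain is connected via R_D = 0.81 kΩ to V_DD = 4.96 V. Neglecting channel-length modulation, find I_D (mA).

I_D = 4.26 mA

V_GS = V_G = 3.49 V, so V_ov = 3.49 − 1.22 = 2.27 V.
Assume saturation: I_D = ½ k_n V_ov² = 0.5 × 1.86 × 2.27² = 4.79 mA, giving V_DS = V_DD − I_D R_D = 4.96 − 4.79 × 0.81 = 1.08 V.
But 1.08 V < V_ov = 2.27 V, so the device is actually in triode.
In triode I_D = k_n[V_ov V_DS − ½ V_DS²] and I_D = (V_DD − V_DS)/R_D. Equating: 0.753 V_DS² − 4.42 V_DS + 4.96 = 0, giving V_DS = 1.51 V (the root below V_ov).
I_D = (4.96 − 1.51) / 0.81 = 4.26 mA.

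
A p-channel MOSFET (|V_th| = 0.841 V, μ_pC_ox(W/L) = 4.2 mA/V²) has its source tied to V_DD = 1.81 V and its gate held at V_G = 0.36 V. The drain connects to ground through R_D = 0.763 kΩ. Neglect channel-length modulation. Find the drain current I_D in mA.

I_D = 0.779 mA

V_SG = V_DD − V_G = 1.81 − 0.36 = 1.45 V, so V_ov = 1.45 − 0.841 = 0.609 V.
Assume saturation: I_D = ½ k_p V_ov² = 0.5 × 4.2 × 0.609² = 0.779 mA, giving V_SD = V_DD − I_D R_D = 1.81 − 0.779 × 0.763 = 1.22 V.
V_SD = 1.22 V ≥ V_ov = 0.609 V, confirming saturation.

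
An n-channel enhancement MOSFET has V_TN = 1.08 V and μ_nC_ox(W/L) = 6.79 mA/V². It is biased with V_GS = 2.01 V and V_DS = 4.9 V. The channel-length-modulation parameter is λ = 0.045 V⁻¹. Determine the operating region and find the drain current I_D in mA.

Saturation; I_D = 3.58 mA

V_ov = V_GS − V_TN = 2.01 − 1.08 = 0.93 V.
Since V_DS = 4.9 V ≥ V_ov = 0.93 V, the device is in saturation.
I_D = ½ k_n V_ov² (1 + λ V_DS) = 0.5 × 6.79 × 0.93² × (1 + 0.045 × 4.9) = 3.58 mA.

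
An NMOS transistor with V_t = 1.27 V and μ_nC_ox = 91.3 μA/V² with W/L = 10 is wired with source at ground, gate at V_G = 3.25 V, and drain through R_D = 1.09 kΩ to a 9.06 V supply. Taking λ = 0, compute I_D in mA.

V_GS = V_G = 3.25 V, so V_ov = 3.25 − 1.27 = 1.98 V.
k_n = μ_nC_ox · (W/L) = 0.913 mA/V².
Assume saturation: I_D = ½ k_n V_ov² = 0.5 × 0.913 × 1.98² = 1.79 mA, giving V_DS = V_DD − I_D R_D = 9.06 − 1.79 × 1.09 = 7.11 V.
V_DS = 7.11 V ≥ V_ov = 1.98 V, confirming saturation.

I_D = 1.79 mA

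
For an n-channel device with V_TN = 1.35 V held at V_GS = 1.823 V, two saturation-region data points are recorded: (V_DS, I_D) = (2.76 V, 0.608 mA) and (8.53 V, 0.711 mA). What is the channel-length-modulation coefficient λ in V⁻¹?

With V_GS fixed, I_D ∝ (1 + λ V_DS) in saturation, so I_D2/I_D1 = (1 + λ V_DS2)/(1 + λ V_DS1).
0.711/0.608 = 1.169 = (1 + 8.53 λ)/(1 + 2.76 λ).
Solving: λ (I_D1 V_DS2 − I_D2 V_DS1) = I_D2 − I_D1, so λ = (0.711 − 0.608) / (0.608 × 8.53 − 0.711 × 2.76) = 0.103 / 3.22 = 0.0319 V⁻¹.

λ = 0.0319 V⁻¹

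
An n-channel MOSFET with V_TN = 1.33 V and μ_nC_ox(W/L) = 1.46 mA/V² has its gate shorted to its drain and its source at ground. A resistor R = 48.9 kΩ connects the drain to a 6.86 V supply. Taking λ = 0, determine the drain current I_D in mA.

I_D = 0.105 mA

With gate tied to drain, V_GS = V_DS ≥ V_GS − V_TN, so the device is in saturation.
KCL at the drain: ½ k_n (V_GS − V_TN)² = (V_DD − V_GS)/R.
Let x = V_GS − 1.33. Then 35.7 x² + x − 5.53 = 0, giving x = 0.38 V (positive root), so V_GS = 1.71 V.
I_D = (V_DD − V_GS)/R = (6.86 − 1.71) / 48.9 = 0.105 mA.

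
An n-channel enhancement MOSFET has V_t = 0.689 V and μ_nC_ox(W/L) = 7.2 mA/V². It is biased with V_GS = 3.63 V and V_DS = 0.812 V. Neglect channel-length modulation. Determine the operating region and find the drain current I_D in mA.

V_ov = V_GS − V_t = 3.63 − 0.689 = 2.94 V.
Since V_DS = 0.812 V < V_ov = 2.94 V, the device is in the triode region.
I_D = k_n [V_ov · V_DS − ½ V_DS²] = 7.2 × [2.94 × 0.812 − 0.5 × 0.812²] = 14.8 mA.

Triode; I_D = 14.8 mA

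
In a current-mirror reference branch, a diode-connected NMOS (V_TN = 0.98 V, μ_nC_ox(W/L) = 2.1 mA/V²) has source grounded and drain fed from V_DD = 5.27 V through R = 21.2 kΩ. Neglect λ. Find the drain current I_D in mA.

With gate tied to drain, V_GS = V_DS ≥ V_GS − V_TN, so the device is in saturation.
KCL at the drain: ½ k_n (V_GS − V_TN)² = (V_DD − V_GS)/R.
Let x = V_GS − 0.98. Then 22.3 x² + x − 4.29 = 0, giving x = 0.417 V (positive root), so V_GS = 1.4 V.
I_D = (V_DD − V_GS)/R = (5.27 − 1.4) / 21.2 = 0.183 mA.

I_D = 0.183 mA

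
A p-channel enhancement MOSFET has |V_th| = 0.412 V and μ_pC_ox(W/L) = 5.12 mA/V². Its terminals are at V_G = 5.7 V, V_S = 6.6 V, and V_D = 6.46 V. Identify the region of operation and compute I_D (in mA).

V_SG = V_S − V_G = 6.6 − 5.7 = 0.9 V; V_SD = V_S − V_D = 6.6 − 6.46 = 0.14 V.
V_ov = V_SG − |V_th| = 0.9 − 0.412 = 0.488 V.
Since V_SD = 0.14 V < V_ov = 0.488 V, the device is in the triode region.
I_D = k_p [V_ov · V_SD − ½ V_SD²] = 5.12 × [0.488 × 0.14 − 0.5 × 0.14²] = 0.3 mA.

Triode; I_D = 0.300 mA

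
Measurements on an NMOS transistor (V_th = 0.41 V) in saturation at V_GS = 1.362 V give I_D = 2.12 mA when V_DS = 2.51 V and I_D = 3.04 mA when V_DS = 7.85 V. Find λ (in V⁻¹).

λ = 0.102 V⁻¹

With V_GS fixed, I_D ∝ (1 + λ V_DS) in saturation, so I_D2/I_D1 = (1 + λ V_DS2)/(1 + λ V_DS1).
3.04/2.12 = 1.434 = (1 + 7.85 λ)/(1 + 2.51 λ).
Solving: λ (I_D1 V_DS2 − I_D2 V_DS1) = I_D2 − I_D1, so λ = (3.04 − 2.12) / (2.12 × 7.85 − 3.04 × 2.51) = 0.92 / 9.01 = 0.102 V⁻¹.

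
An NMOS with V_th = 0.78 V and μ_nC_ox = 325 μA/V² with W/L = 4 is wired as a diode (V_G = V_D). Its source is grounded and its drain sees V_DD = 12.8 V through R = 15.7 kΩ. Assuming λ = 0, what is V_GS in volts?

With gate tied to drain, V_GS = V_DS ≥ V_GS − V_th, so the device is in saturation.
k_n = μ_nC_ox · (W/L) = 1.3 mA/V².
KCL at the drain: ½ k_n (V_GS − V_th)² = (V_DD − V_GS)/R.
Let x = V_GS − 0.78. Then 10.2 x² + x − 12.02 = 0, giving x = 1.04 V (positive root), so V_GS = 1.82 V.
I_D = (V_DD − V_GS)/R = (12.8 − 1.82) / 15.7 = 0.7 mA.

V_GS = 1.82 V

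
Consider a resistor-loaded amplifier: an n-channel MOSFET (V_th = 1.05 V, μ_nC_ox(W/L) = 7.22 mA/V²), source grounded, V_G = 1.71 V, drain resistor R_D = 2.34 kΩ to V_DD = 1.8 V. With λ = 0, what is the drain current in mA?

I_D = 0.698 mA

V_GS = V_G = 1.71 V, so V_ov = 1.71 − 1.05 = 0.66 V.
Assume saturation: I_D = ½ k_n V_ov² = 0.5 × 7.22 × 0.66² = 1.57 mA, giving V_DS = V_DD − I_D R_D = 1.8 − 1.57 × 2.34 = -1.88 V.
But -1.88 V < V_ov = 0.66 V, so the device is actually in triode.
In triode I_D = k_n[V_ov V_DS − ½ V_DS²] and I_D = (V_DD − V_DS)/R_D. Equating: 8.45 V_DS² − 12.15 V_DS + 1.8 = 0, giving V_DS = 0.168 V (the root below V_ov).
I_D = (1.8 − 0.168) / 2.34 = 0.698 mA.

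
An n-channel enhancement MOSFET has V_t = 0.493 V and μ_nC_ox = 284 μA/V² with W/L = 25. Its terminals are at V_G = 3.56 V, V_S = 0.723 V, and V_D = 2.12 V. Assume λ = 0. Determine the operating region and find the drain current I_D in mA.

Triode; I_D = 16.3 mA

V_GS = V_G − V_S = 3.56 − 0.723 = 2.84 V; V_DS = V_D − V_S = 2.12 − 0.723 = 1.4 V.
k_n = μ_nC_ox · (W/L) = 7.1 mA/V².
V_ov = V_GS − V_t = 2.84 − 0.493 = 2.34 V.
Since V_DS = 1.4 V < V_ov = 2.34 V, the device is in the triode region.
I_D = k_n [V_ov · V_DS − ½ V_DS²] = 7.1 × [2.34 × 1.4 − 0.5 × 1.4²] = 16.3 mA.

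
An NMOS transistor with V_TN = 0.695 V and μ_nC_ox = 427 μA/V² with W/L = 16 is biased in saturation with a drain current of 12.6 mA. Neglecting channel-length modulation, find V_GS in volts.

k_n = μ_nC_ox · (W/L) = 6.832 mA/V².
In saturation I_D = ½ k_n (V_GS − V_TN)², so V_GS − V_TN = √(2 I_D / k_n) = √(2 × 12.6 / 6.832) = 1.92 V.
V_GS = 0.695 + 1.92 = 2.62 V.

V_GS = 2.62 V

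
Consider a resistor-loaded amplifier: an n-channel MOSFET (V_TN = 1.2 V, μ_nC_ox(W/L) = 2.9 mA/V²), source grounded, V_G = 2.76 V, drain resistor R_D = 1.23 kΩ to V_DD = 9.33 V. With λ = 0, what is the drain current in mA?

V_GS = V_G = 2.76 V, so V_ov = 2.76 − 1.2 = 1.56 V.
Assume saturation: I_D = ½ k_n V_ov² = 0.5 × 2.9 × 1.56² = 3.53 mA, giving V_DS = V_DD − I_D R_D = 9.33 − 3.53 × 1.23 = 4.99 V.
V_DS = 4.99 V ≥ V_ov = 1.56 V, confirming saturation.

I_D = 3.53 mA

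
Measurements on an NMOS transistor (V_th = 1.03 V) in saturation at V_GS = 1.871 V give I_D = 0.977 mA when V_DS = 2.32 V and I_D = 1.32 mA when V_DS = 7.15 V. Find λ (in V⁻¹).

λ = 0.0874 V⁻¹

With V_GS fixed, I_D ∝ (1 + λ V_DS) in saturation, so I_D2/I_D1 = (1 + λ V_DS2)/(1 + λ V_DS1).
1.32/0.977 = 1.351 = (1 + 7.15 λ)/(1 + 2.32 λ).
Solving: λ (I_D1 V_DS2 − I_D2 V_DS1) = I_D2 − I_D1, so λ = (1.32 − 0.977) / (0.977 × 7.15 − 1.32 × 2.32) = 0.343 / 3.92 = 0.0874 V⁻¹.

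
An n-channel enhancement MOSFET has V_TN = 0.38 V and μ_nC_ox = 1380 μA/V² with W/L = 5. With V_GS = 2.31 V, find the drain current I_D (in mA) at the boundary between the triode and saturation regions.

At the boundary V_DS = V_ov = V_GS − V_TN = 2.31 − 0.38 = 1.93 V.
k_n = μ_nC_ox · (W/L) = 6.9 mA/V².
I_D = ½ k_n V_ov² = 0.5 × 6.9 × 1.93² = 12.9 mA.

I_D = 12.9 mA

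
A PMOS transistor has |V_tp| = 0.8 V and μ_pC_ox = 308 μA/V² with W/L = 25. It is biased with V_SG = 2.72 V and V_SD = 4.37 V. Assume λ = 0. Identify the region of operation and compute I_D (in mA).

Saturation; I_D = 14.2 mA

k_p = μ_pC_ox · (W/L) = 7.7 mA/V².
V_ov = V_SG − |V_tp| = 2.72 − 0.8 = 1.92 V.
Since V_SD = 4.37 V ≥ V_ov = 1.92 V, the device is in saturation.
I_D = ½ k_p V_ov² = 0.5 × 7.7 × 1.92² = 14.2 mA.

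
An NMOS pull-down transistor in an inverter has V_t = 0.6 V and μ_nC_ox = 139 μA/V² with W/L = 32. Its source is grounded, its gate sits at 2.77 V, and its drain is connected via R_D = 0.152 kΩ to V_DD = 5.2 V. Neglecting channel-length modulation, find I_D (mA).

I_D = 10.5 mA

V_GS = V_G = 2.77 V, so V_ov = 2.77 − 0.6 = 2.17 V.
k_n = μ_nC_ox · (W/L) = 4.448 mA/V².
Assume saturation: I_D = ½ k_n V_ov² = 0.5 × 4.448 × 2.17² = 10.5 mA, giving V_DS = V_DD − I_D R_D = 5.2 − 10.5 × 0.152 = 3.61 V.
V_DS = 3.61 V ≥ V_ov = 2.17 V, confirming saturation.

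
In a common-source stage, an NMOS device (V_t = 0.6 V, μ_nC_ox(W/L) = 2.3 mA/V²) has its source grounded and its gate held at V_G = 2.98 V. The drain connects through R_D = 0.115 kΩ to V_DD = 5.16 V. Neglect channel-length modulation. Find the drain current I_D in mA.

I_D = 6.51 mA

V_GS = V_G = 2.98 V, so V_ov = 2.98 − 0.6 = 2.38 V.
Assume saturation: I_D = ½ k_n V_ov² = 0.5 × 2.3 × 2.38² = 6.51 mA, giving V_DS = V_DD − I_D R_D = 5.16 − 6.51 × 0.115 = 4.41 V.
V_DS = 4.41 V ≥ V_ov = 2.38 V, confirming saturation.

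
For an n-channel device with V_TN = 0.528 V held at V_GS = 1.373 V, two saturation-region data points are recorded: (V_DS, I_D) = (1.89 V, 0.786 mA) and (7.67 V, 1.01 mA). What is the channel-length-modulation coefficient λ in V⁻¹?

With V_GS fixed, I_D ∝ (1 + λ V_DS) in saturation, so I_D2/I_D1 = (1 + λ V_DS2)/(1 + λ V_DS1).
1.01/0.786 = 1.285 = (1 + 7.67 λ)/(1 + 1.89 λ).
Solving: λ (I_D1 V_DS2 − I_D2 V_DS1) = I_D2 − I_D1, so λ = (1.01 − 0.786) / (0.786 × 7.67 − 1.01 × 1.89) = 0.224 / 4.12 = 0.0544 V⁻¹.

λ = 0.0544 V⁻¹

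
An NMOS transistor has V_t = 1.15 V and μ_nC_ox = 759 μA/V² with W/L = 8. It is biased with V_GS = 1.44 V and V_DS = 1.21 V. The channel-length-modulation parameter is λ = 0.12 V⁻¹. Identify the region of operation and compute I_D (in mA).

Saturation; I_D = 0.292 mA

k_n = μ_nC_ox · (W/L) = 6.072 mA/V².
V_ov = V_GS − V_t = 1.44 − 1.15 = 0.29 V.
Since V_DS = 1.21 V ≥ V_ov = 0.29 V, the device is in saturation.
I_D = ½ k_n V_ov² (1 + λ V_DS) = 0.5 × 6.072 × 0.29² × (1 + 0.12 × 1.21) = 0.292 mA.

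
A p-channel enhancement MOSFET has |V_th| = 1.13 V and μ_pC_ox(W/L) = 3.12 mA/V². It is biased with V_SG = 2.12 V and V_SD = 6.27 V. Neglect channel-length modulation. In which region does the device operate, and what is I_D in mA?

Saturation; I_D = 1.53 mA

V_ov = V_SG − |V_th| = 2.12 − 1.13 = 0.99 V.
Since V_SD = 6.27 V ≥ V_ov = 0.99 V, the device is in saturation.
I_D = ½ k_p V_ov² = 0.5 × 3.12 × 0.99² = 1.53 mA.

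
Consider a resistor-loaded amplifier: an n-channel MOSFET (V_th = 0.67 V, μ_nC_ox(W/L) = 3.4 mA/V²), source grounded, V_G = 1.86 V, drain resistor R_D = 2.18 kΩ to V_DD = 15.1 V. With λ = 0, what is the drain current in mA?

I_D = 2.41 mA

V_GS = V_G = 1.86 V, so V_ov = 1.86 − 0.67 = 1.19 V.
Assume saturation: I_D = ½ k_n V_ov² = 0.5 × 3.4 × 1.19² = 2.41 mA, giving V_DS = V_DD − I_D R_D = 15.1 − 2.41 × 2.18 = 9.85 V.
V_DS = 9.85 V ≥ V_ov = 1.19 V, confirming saturation.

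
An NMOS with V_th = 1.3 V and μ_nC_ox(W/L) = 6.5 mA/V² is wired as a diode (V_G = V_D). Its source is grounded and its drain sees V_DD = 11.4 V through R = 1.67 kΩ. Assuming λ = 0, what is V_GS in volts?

V_GS = 2.58 V

With gate tied to drain, V_GS = V_DS ≥ V_GS − V_th, so the device is in saturation.
KCL at the drain: ½ k_n (V_GS − V_th)² = (V_DD − V_GS)/R.
Let x = V_GS − 1.3. Then 5.43 x² + x − 10.1 = 0, giving x = 1.28 V (positive root), so V_GS = 2.58 V.
I_D = (V_DD − V_GS)/R = (11.4 − 2.58) / 1.67 = 5.28 mA.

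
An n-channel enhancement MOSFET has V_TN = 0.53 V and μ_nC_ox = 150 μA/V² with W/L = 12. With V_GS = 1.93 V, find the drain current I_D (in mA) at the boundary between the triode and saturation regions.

I_D = 1.76 mA

At the boundary V_DS = V_ov = V_GS − V_TN = 1.93 − 0.53 = 1.4 V.
k_n = μ_nC_ox · (W/L) = 1.8 mA/V².
I_D = ½ k_n V_ov² = 0.5 × 1.8 × 1.4² = 1.76 mA.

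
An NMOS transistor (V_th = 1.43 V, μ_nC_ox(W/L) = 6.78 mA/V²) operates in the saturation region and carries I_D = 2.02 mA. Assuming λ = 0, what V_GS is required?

V_GS = 2.20 V

In saturation I_D = ½ k_n (V_GS − V_th)², so V_GS − V_th = √(2 I_D / k_n) = √(2 × 2.02 / 6.78) = 0.772 V.
V_GS = 1.43 + 0.772 = 2.2 V.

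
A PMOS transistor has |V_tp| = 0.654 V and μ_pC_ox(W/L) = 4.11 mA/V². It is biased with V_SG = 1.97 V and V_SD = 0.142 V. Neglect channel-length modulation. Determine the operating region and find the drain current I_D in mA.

V_ov = V_SG − |V_tp| = 1.97 − 0.654 = 1.32 V.
Since V_SD = 0.142 V < V_ov = 1.32 V, the device is in the triode region.
I_D = k_p [V_ov · V_SD − ½ V_SD²] = 4.11 × [1.32 × 0.142 − 0.5 × 0.142²] = 0.727 mA.

Triode; I_D = 0.727 mA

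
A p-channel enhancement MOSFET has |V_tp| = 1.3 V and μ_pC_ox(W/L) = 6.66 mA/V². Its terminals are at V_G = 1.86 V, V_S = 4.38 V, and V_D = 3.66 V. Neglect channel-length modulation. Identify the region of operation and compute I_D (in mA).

V_SG = V_S − V_G = 4.38 − 1.86 = 2.52 V; V_SD = V_S − V_D = 4.38 − 3.66 = 0.72 V.
V_ov = V_SG − |V_tp| = 2.52 − 1.3 = 1.22 V.
Since V_SD = 0.72 V < V_ov = 1.22 V, the device is in the triode region.
I_D = k_p [V_ov · V_SD − ½ V_SD²] = 6.66 × [1.22 × 0.72 − 0.5 × 0.72²] = 4.12 mA.

Triode; I_D = 4.12 mA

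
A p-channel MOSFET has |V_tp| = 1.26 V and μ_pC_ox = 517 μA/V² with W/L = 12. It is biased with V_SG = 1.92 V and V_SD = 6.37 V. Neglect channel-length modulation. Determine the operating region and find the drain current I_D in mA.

k_p = μ_pC_ox · (W/L) = 6.204 mA/V².
V_ov = V_SG − |V_tp| = 1.92 − 1.26 = 0.66 V.
Since V_SD = 6.37 V ≥ V_ov = 0.66 V, the device is in saturation.
I_D = ½ k_p V_ov² = 0.5 × 6.204 × 0.66² = 1.35 mA.

Saturation; I_D = 1.35 mA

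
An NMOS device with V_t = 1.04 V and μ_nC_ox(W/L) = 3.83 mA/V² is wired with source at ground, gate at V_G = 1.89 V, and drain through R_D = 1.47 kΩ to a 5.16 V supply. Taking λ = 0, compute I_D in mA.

I_D = 1.38 mA

V_GS = V_G = 1.89 V, so V_ov = 1.89 − 1.04 = 0.85 V.
Assume saturation: I_D = ½ k_n V_ov² = 0.5 × 3.83 × 0.85² = 1.38 mA, giving V_DS = V_DD − I_D R_D = 5.16 − 1.38 × 1.47 = 3.13 V.
V_DS = 3.13 V ≥ V_ov = 0.85 V, confirming saturation.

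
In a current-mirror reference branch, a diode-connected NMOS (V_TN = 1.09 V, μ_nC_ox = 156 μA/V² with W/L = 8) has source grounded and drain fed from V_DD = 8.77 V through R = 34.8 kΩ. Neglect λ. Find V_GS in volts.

V_GS = 1.66 V

With gate tied to drain, V_GS = V_DS ≥ V_GS − V_TN, so the device is in saturation.
k_n = μ_nC_ox · (W/L) = 1.248 mA/V².
KCL at the drain: ½ k_n (V_GS − V_TN)² = (V_DD − V_GS)/R.
Let x = V_GS − 1.09. Then 21.7 x² + x − 7.68 = 0, giving x = 0.572 V (positive root), so V_GS = 1.66 V.
I_D = (V_DD − V_GS)/R = (8.77 − 1.66) / 34.8 = 0.204 mA.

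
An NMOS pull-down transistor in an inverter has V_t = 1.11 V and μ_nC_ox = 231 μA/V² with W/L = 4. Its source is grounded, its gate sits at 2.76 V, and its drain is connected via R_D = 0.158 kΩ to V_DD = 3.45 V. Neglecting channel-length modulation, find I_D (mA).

V_GS = V_G = 2.76 V, so V_ov = 2.76 − 1.11 = 1.65 V.
k_n = μ_nC_ox · (W/L) = 0.924 mA/V².
Assume saturation: I_D = ½ k_n V_ov² = 0.5 × 0.924 × 1.65² = 1.26 mA, giving V_DS = V_DD − I_D R_D = 3.45 − 1.26 × 0.158 = 3.25 V.
V_DS = 3.25 V ≥ V_ov = 1.65 V, confirming saturation.

I_D = 1.26 mA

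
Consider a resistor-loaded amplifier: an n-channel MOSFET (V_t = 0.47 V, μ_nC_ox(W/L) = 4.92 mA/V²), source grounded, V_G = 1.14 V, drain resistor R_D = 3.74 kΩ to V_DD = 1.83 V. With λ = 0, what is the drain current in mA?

V_GS = V_G = 1.14 V, so V_ov = 1.14 − 0.47 = 0.67 V.
Assume saturation: I_D = ½ k_n V_ov² = 0.5 × 4.92 × 0.67² = 1.1 mA, giving V_DS = V_DD − I_D R_D = 1.83 − 1.1 × 3.74 = -2.3 V.
But -2.3 V < V_ov = 0.67 V, so the device is actually in triode.
In triode I_D = k_n[V_ov V_DS − ½ V_DS²] and I_D = (V_DD − V_DS)/R_D. Equating: 9.2 V_DS² − 13.33 V_DS + 1.83 = 0, giving V_DS = 0.154 V (the root below V_ov).
I_D = (1.83 − 0.154) / 3.74 = 0.448 mA.

I_D = 0.448 mA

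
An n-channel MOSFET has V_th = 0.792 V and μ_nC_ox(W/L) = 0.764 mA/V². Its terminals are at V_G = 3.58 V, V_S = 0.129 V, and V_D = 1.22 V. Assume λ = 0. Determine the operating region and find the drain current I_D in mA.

Triode; I_D = 1.76 mA

V_GS = V_G − V_S = 3.58 − 0.129 = 3.45 V; V_DS = V_D − V_S = 1.22 − 0.129 = 1.09 V.
V_ov = V_GS − V_th = 3.45 − 0.792 = 2.66 V.
Since V_DS = 1.09 V < V_ov = 2.66 V, the device is in the triode region.
I_D = k_n [V_ov · V_DS − ½ V_DS²] = 0.764 × [2.66 × 1.09 − 0.5 × 1.09²] = 1.76 mA.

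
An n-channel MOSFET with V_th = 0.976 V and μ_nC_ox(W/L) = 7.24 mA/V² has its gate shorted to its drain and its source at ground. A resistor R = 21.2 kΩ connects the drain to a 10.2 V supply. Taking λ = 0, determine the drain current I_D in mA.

I_D = 0.419 mA

With gate tied to drain, V_GS = V_DS ≥ V_GS − V_th, so the device is in saturation.
KCL at the drain: ½ k_n (V_GS − V_th)² = (V_DD − V_GS)/R.
Let x = V_GS − 0.976. Then 76.7 x² + x − 9.224 = 0, giving x = 0.34 V (positive root), so V_GS = 1.32 V.
I_D = (V_DD − V_GS)/R = (10.2 − 1.32) / 21.2 = 0.419 mA.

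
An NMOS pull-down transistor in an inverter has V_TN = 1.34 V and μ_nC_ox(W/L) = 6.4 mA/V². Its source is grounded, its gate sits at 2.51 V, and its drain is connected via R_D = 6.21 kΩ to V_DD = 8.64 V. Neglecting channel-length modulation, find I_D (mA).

V_GS = V_G = 2.51 V, so V_ov = 2.51 − 1.34 = 1.17 V.
Assume saturation: I_D = ½ k_n V_ov² = 0.5 × 6.4 × 1.17² = 4.38 mA, giving V_DS = V_DD − I_D R_D = 8.64 − 4.38 × 6.21 = -18.6 V.
But -18.6 V < V_ov = 1.17 V, so the device is actually in triode.
In triode I_D = k_n[V_ov V_DS − ½ V_DS²] and I_D = (V_DD − V_DS)/R_D. Equating: 19.9 V_DS² − 47.5 V_DS + 8.64 = 0, giving V_DS = 0.198 V (the root below V_ov).
I_D = (8.64 − 0.198) / 6.21 = 1.36 mA.

I_D = 1.36 mA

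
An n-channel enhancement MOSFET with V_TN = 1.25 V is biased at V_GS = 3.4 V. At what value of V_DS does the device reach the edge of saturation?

V_DS,sat = 2.15 V

The boundary between triode and saturation is V_DS = V_GS − V_TN = V_ov.
V_ov = 3.4 − 1.25 = 2.15 V.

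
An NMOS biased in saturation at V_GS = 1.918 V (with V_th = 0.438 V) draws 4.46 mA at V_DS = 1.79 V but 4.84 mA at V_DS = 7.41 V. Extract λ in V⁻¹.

With V_GS fixed, I_D ∝ (1 + λ V_DS) in saturation, so I_D2/I_D1 = (1 + λ V_DS2)/(1 + λ V_DS1).
4.84/4.46 = 1.085 = (1 + 7.41 λ)/(1 + 1.79 λ).
Solving: λ (I_D1 V_DS2 − I_D2 V_DS1) = I_D2 − I_D1, so λ = (4.84 − 4.46) / (4.46 × 7.41 − 4.84 × 1.79) = 0.38 / 24.4 = 0.0156 V⁻¹.

λ = 0.0156 V⁻¹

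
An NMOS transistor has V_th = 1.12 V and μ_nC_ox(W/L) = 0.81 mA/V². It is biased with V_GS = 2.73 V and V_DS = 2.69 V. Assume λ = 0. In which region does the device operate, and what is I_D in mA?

V_ov = V_GS − V_th = 2.73 − 1.12 = 1.61 V.
Since V_DS = 2.69 V ≥ V_ov = 1.61 V, the device is in saturation.
I_D = ½ k_n V_ov² = 0.5 × 0.81 × 1.61² = 1.05 mA.

Saturation; I_D = 1.05 mA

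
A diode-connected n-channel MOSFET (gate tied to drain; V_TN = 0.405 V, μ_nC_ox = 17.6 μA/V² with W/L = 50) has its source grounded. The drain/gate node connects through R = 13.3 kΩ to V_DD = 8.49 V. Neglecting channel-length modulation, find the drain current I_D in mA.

With gate tied to drain, V_GS = V_DS ≥ V_GS − V_TN, so the device is in saturation.
k_n = μ_nC_ox · (W/L) = 0.88 mA/V².
KCL at the drain: ½ k_n (V_GS − V_TN)² = (V_DD − V_GS)/R.
Let x = V_GS − 0.405. Then 5.85 x² + x − 8.085 = 0, giving x = 1.09 V (positive root), so V_GS = 1.5 V.
I_D = (V_DD − V_GS)/R = (8.49 − 1.5) / 13.3 = 0.526 mA.

I_D = 0.526 mA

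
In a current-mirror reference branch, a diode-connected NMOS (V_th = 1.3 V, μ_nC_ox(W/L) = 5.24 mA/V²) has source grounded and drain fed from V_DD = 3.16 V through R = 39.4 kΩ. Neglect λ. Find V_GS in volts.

With gate tied to drain, V_GS = V_DS ≥ V_GS − V_th, so the device is in saturation.
KCL at the drain: ½ k_n (V_GS − V_th)² = (V_DD − V_GS)/R.
Let x = V_GS − 1.3. Then 103 x² + x − 1.86 = 0, giving x = 0.129 V (positive root), so V_GS = 1.43 V.
I_D = (V_DD − V_GS)/R = (3.16 − 1.43) / 39.4 = 0.0439 mA.

V_GS = 1.43 V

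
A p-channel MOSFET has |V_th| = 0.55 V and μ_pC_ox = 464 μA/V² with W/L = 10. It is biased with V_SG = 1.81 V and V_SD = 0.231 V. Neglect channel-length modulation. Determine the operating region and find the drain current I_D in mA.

k_p = μ_pC_ox · (W/L) = 4.64 mA/V².
V_ov = V_SG − |V_th| = 1.81 − 0.55 = 1.26 V.
Since V_SD = 0.231 V < V_ov = 1.26 V, the device is in the triode region.
I_D = k_p [V_ov · V_SD − ½ V_SD²] = 4.64 × [1.26 × 0.231 − 0.5 × 0.231²] = 1.23 mA.

Triode; I_D = 1.23 mA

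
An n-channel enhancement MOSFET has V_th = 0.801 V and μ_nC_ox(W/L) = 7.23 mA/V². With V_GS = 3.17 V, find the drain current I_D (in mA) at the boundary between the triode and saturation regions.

I_D = 20.3 mA

At the boundary V_DS = V_ov = V_GS − V_th = 3.17 − 0.801 = 2.37 V.
I_D = ½ k_n V_ov² = 0.5 × 7.23 × 2.37² = 20.3 mA.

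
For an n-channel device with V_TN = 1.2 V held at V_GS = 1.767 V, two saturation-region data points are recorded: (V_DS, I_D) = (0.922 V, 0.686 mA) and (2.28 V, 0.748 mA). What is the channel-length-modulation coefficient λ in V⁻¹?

λ = 0.0709 V⁻¹

With V_GS fixed, I_D ∝ (1 + λ V_DS) in saturation, so I_D2/I_D1 = (1 + λ V_DS2)/(1 + λ V_DS1).
0.748/0.686 = 1.09 = (1 + 2.28 λ)/(1 + 0.922 λ).
Solving: λ (I_D1 V_DS2 − I_D2 V_DS1) = I_D2 − I_D1, so λ = (0.748 − 0.686) / (0.686 × 2.28 − 0.748 × 0.922) = 0.062 / 0.874 = 0.0709 V⁻¹.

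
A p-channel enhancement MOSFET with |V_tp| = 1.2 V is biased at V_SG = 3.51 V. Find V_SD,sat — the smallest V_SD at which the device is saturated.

V_SD,sat = 2.31 V

The boundary between triode and saturation is V_SD = V_SG − |V_tp| = V_ov.
V_ov = 3.51 − 1.2 = 2.31 V.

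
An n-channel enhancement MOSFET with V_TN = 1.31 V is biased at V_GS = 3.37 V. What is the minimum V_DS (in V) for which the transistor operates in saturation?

The boundary between triode and saturation is V_DS = V_GS − V_TN = V_ov.
V_ov = 3.37 − 1.31 = 2.06 V.

V_DS,sat = 2.06 V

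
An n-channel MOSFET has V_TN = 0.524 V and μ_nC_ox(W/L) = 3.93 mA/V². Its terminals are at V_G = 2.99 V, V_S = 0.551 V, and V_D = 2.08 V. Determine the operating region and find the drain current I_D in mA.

Triode; I_D = 6.91 mA

V_GS = V_G − V_S = 2.99 − 0.551 = 2.44 V; V_DS = V_D − V_S = 2.08 − 0.551 = 1.53 V.
V_ov = V_GS − V_TN = 2.44 − 0.524 = 1.92 V.
Since V_DS = 1.53 V < V_ov = 1.92 V, the device is in the triode region.
I_D = k_n [V_ov · V_DS − ½ V_DS²] = 3.93 × [1.92 × 1.53 − 0.5 × 1.53²] = 6.91 mA.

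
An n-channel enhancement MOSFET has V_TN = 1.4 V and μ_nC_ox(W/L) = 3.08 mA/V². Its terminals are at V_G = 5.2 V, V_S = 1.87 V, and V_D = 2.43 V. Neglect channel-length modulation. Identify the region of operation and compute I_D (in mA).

Triode; I_D = 2.85 mA

V_GS = V_G − V_S = 5.2 − 1.87 = 3.33 V; V_DS = V_D − V_S = 2.43 − 1.87 = 0.56 V.
V_ov = V_GS − V_TN = 3.33 − 1.4 = 1.93 V.
Since V_DS = 0.56 V < V_ov = 1.93 V, the device is in the triode region.
I_D = k_n [V_ov · V_DS − ½ V_DS²] = 3.08 × [1.93 × 0.56 − 0.5 × 0.56²] = 2.85 mA.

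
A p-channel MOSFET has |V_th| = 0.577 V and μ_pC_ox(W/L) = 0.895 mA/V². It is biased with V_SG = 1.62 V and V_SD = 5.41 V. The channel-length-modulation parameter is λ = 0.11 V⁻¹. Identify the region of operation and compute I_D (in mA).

V_ov = V_SG − |V_th| = 1.62 − 0.577 = 1.04 V.
Since V_SD = 5.41 V ≥ V_ov = 1.04 V, the device is in saturation.
I_D = ½ k_p V_ov² (1 + λ V_SD) = 0.5 × 0.895 × 1.04² × (1 + 0.11 × 5.41) = 0.777 mA.

Saturation; I_D = 0.777 mA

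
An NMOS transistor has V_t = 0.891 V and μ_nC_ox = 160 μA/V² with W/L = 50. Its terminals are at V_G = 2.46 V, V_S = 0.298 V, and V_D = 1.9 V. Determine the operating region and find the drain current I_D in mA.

Saturation; I_D = 6.46 mA

V_GS = V_G − V_S = 2.46 − 0.298 = 2.16 V; V_DS = V_D − V_S = 1.9 − 0.298 = 1.6 V.
k_n = μ_nC_ox · (W/L) = 8 mA/V².
V_ov = V_GS − V_t = 2.16 − 0.891 = 1.27 V.
Since V_DS = 1.6 V ≥ V_ov = 1.27 V, the device is in saturation.
I_D = ½ k_n V_ov² = 0.5 × 8 × 1.27² = 6.46 mA.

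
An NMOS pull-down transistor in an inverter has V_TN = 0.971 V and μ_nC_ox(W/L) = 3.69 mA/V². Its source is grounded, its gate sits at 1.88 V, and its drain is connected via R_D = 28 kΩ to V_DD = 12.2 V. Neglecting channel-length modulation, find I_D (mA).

I_D = 0.431 mA

V_GS = V_G = 1.88 V, so V_ov = 1.88 − 0.971 = 0.909 V.
Assume saturation: I_D = ½ k_n V_ov² = 0.5 × 3.69 × 0.909² = 1.52 mA, giving V_DS = V_DD − I_D R_D = 12.2 − 1.52 × 28 = -30.5 V.
But -30.5 V < V_ov = 0.909 V, so the device is actually in triode.
In triode I_D = k_n[V_ov V_DS − ½ V_DS²] and I_D = (V_DD − V_DS)/R_D. Equating: 51.7 V_DS² − 94.92 V_DS + 12.2 = 0, giving V_DS = 0.139 V (the root below V_ov).
I_D = (12.2 − 0.139) / 28 = 0.431 mA.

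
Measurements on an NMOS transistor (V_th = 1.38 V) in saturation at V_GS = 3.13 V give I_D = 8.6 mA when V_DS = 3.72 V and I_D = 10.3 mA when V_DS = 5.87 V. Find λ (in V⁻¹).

λ = 0.140 V⁻¹

With V_GS fixed, I_D ∝ (1 + λ V_DS) in saturation, so I_D2/I_D1 = (1 + λ V_DS2)/(1 + λ V_DS1).
10.3/8.6 = 1.198 = (1 + 5.87 λ)/(1 + 3.72 λ).
Solving: λ (I_D1 V_DS2 − I_D2 V_DS1) = I_D2 − I_D1, so λ = (10.3 − 8.6) / (8.6 × 5.87 − 10.3 × 3.72) = 1.7 / 12.2 = 0.14 V⁻¹.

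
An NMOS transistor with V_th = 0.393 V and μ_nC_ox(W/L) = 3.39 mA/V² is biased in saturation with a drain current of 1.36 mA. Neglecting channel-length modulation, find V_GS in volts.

V_GS = 1.29 V

In saturation I_D = ½ k_n (V_GS − V_th)², so V_GS − V_th = √(2 I_D / k_n) = √(2 × 1.36 / 3.39) = 0.896 V.
V_GS = 0.393 + 0.896 = 1.29 V.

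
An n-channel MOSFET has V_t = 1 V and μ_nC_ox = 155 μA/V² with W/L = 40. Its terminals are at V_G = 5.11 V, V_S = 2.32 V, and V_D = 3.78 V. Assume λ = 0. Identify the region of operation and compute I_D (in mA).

Triode; I_D = 9.60 mA

V_GS = V_G − V_S = 5.11 − 2.32 = 2.79 V; V_DS = V_D − V_S = 3.78 − 2.32 = 1.46 V.
k_n = μ_nC_ox · (W/L) = 6.2 mA/V².
V_ov = V_GS − V_t = 2.79 − 1 = 1.79 V.
Since V_DS = 1.46 V < V_ov = 1.79 V, the device is in the triode region.
I_D = k_n [V_ov · V_DS − ½ V_DS²] = 6.2 × [1.79 × 1.46 − 0.5 × 1.46²] = 9.6 mA.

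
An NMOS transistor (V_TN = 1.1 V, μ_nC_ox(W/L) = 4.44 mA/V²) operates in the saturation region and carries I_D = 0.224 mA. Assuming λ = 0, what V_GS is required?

V_GS = 1.42 V

In saturation I_D = ½ k_n (V_GS − V_TN)², so V_GS − V_TN = √(2 I_D / k_n) = √(2 × 0.224 / 4.44) = 0.318 V.
V_GS = 1.1 + 0.318 = 1.42 V.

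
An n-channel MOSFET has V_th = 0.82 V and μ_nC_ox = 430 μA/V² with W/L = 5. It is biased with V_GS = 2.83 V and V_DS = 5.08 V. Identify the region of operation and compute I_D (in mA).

Saturation; I_D = 4.34 mA

k_n = μ_nC_ox · (W/L) = 2.15 mA/V².
V_ov = V_GS − V_th = 2.83 − 0.82 = 2.01 V.
Since V_DS = 5.08 V ≥ V_ov = 2.01 V, the device is in saturation.
I_D = ½ k_n V_ov² = 0.5 × 2.15 × 2.01² = 4.34 mA.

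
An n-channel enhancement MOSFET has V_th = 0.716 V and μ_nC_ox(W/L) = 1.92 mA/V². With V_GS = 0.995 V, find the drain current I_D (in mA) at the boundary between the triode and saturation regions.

At the boundary V_DS = V_ov = V_GS − V_th = 0.995 − 0.716 = 0.279 V.
I_D = ½ k_n V_ov² = 0.5 × 1.92 × 0.279² = 0.0747 mA.

I_D = 0.0747 mA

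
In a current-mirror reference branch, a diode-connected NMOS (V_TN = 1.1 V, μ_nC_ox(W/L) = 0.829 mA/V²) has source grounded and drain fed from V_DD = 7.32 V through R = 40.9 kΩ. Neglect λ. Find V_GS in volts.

V_GS = 1.68 V

With gate tied to drain, V_GS = V_DS ≥ V_GS − V_TN, so the device is in saturation.
KCL at the drain: ½ k_n (V_GS − V_TN)² = (V_DD − V_GS)/R.
Let x = V_GS − 1.1. Then 17 x² + x − 6.22 = 0, giving x = 0.577 V (positive root), so V_GS = 1.68 V.
I_D = (V_DD − V_GS)/R = (7.32 − 1.68) / 40.9 = 0.138 mA.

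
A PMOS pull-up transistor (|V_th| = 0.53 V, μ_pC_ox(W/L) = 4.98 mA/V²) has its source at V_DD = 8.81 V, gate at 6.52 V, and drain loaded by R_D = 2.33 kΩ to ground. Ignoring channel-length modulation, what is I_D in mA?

V_SG = V_DD − V_G = 8.81 − 6.52 = 2.29 V, so V_ov = 2.29 − 0.53 = 1.76 V.
Assume saturation: I_D = ½ k_p V_ov² = 0.5 × 4.98 × 1.76² = 7.71 mA, giving V_SD = V_DD − I_D R_D = 8.81 − 7.71 × 2.33 = -9.16 V.
But -9.16 V < V_ov = 1.76 V, so the device is actually in triode.
In triode I_D = k_p[V_ov V_SD − ½ V_SD²] and I_D = (V_DD − V_SD)/R_D. Equating: 5.8 V_SD² − 21.42 V_SD + 8.81 = 0, giving V_SD = 0.471 V (the root below V_ov).
I_D = (8.81 − 0.471) / 2.33 = 3.58 mA.

I_D = 3.58 mA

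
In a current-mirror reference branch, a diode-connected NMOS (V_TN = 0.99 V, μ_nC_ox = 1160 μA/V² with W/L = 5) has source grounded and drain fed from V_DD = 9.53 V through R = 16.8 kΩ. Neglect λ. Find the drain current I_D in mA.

With gate tied to drain, V_GS = V_DS ≥ V_GS − V_TN, so the device is in saturation.
k_n = μ_nC_ox · (W/L) = 5.8 mA/V².
KCL at the drain: ½ k_n (V_GS − V_TN)² = (V_DD − V_GS)/R.
Let x = V_GS − 0.99. Then 48.7 x² + x − 8.54 = 0, giving x = 0.409 V (positive root), so V_GS = 1.4 V.
I_D = (V_DD − V_GS)/R = (9.53 − 1.4) / 16.8 = 0.484 mA.

I_D = 0.484 mA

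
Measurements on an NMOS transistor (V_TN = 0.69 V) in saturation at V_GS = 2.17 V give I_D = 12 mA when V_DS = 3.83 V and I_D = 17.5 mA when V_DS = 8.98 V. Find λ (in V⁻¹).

With V_GS fixed, I_D ∝ (1 + λ V_DS) in saturation, so I_D2/I_D1 = (1 + λ V_DS2)/(1 + λ V_DS1).
17.5/12 = 1.458 = (1 + 8.98 λ)/(1 + 3.83 λ).
Solving: λ (I_D1 V_DS2 − I_D2 V_DS1) = I_D2 − I_D1, so λ = (17.5 − 12) / (12 × 8.98 − 17.5 × 3.83) = 5.5 / 40.7 = 0.135 V⁻¹.

λ = 0.135 V⁻¹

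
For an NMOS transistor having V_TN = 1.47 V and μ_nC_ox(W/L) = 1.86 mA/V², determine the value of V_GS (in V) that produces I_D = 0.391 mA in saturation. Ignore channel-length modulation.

V_GS = 2.12 V

In saturation I_D = ½ k_n (V_GS − V_TN)², so V_GS − V_TN = √(2 I_D / k_n) = √(2 × 0.391 / 1.86) = 0.648 V.
V_GS = 1.47 + 0.648 = 2.12 V.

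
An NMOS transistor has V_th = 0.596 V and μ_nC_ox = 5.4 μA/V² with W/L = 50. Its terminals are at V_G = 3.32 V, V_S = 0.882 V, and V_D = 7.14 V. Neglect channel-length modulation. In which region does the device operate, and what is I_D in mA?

V_GS = V_G − V_S = 3.32 − 0.882 = 2.44 V; V_DS = V_D − V_S = 7.14 − 0.882 = 6.26 V.
k_n = μ_nC_ox · (W/L) = 0.27 mA/V².
V_ov = V_GS − V_th = 2.44 − 0.596 = 1.84 V.
Since V_DS = 6.26 V ≥ V_ov = 1.84 V, the device is in saturation.
I_D = ½ k_n V_ov² = 0.5 × 0.27 × 1.84² = 0.458 mA.

Saturation; I_D = 0.458 mA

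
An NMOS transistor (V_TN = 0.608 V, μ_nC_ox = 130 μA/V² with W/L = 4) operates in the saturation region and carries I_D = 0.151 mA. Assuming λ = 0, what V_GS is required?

k_n = μ_nC_ox · (W/L) = 0.52 mA/V².
In saturation I_D = ½ k_n (V_GS − V_TN)², so V_GS − V_TN = √(2 I_D / k_n) = √(2 × 0.151 / 0.52) = 0.762 V.
V_GS = 0.608 + 0.762 = 1.37 V.

V_GS = 1.37 V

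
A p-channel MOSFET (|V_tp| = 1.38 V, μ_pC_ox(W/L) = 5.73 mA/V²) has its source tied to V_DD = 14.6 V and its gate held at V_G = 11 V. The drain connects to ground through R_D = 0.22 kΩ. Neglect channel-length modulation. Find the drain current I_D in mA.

I_D = 14.1 mA

V_SG = V_DD − V_G = 14.6 − 11 = 3.6 V, so V_ov = 3.6 − 1.38 = 2.22 V.
Assume saturation: I_D = ½ k_p V_ov² = 0.5 × 5.73 × 2.22² = 14.1 mA, giving V_SD = V_DD − I_D R_D = 14.6 − 14.1 × 0.22 = 11.5 V.
V_SD = 11.5 V ≥ V_ov = 2.22 V, confirming saturation.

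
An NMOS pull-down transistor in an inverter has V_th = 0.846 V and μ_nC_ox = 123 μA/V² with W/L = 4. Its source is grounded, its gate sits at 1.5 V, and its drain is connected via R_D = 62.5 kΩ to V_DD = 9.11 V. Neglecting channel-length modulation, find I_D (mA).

I_D = 0.105 mA

V_GS = V_G = 1.5 V, so V_ov = 1.5 − 0.846 = 0.654 V.
k_n = μ_nC_ox · (W/L) = 0.492 mA/V².
Assume saturation: I_D = ½ k_n V_ov² = 0.5 × 0.492 × 0.654² = 0.105 mA, giving V_DS = V_DD − I_D R_D = 9.11 − 0.105 × 62.5 = 2.53 V.
V_DS = 2.53 V ≥ V_ov = 0.654 V, confirming saturation.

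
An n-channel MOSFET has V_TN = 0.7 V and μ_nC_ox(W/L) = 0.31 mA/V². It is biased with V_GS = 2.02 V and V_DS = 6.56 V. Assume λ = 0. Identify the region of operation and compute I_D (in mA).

V_ov = V_GS − V_TN = 2.02 − 0.7 = 1.32 V.
Since V_DS = 6.56 V ≥ V_ov = 1.32 V, the device is in saturation.
I_D = ½ k_n V_ov² = 0.5 × 0.31 × 1.32² = 0.27 mA.

Saturation; I_D = 0.270 mA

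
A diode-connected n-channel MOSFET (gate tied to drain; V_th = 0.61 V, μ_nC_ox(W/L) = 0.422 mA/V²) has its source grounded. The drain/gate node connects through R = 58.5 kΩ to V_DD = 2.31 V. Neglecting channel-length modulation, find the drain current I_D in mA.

I_D = 0.0234 mA

With gate tied to drain, V_GS = V_DS ≥ V_GS − V_th, so the device is in saturation.
KCL at the drain: ½ k_n (V_GS − V_th)² = (V_DD − V_GS)/R.
Let x = V_GS − 0.61. Then 12.3 x² + x − 1.7 = 0, giving x = 0.333 V (positive root), so V_GS = 0.943 V.
I_D = (V_DD − V_GS)/R = (2.31 − 0.943) / 58.5 = 0.0234 mA.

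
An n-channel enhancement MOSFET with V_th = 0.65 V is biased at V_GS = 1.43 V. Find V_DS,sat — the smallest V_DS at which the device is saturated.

The boundary between triode and saturation is V_DS = V_GS − V_th = V_ov.
V_ov = 1.43 − 0.65 = 0.78 V.

V_DS,sat = 0.780 V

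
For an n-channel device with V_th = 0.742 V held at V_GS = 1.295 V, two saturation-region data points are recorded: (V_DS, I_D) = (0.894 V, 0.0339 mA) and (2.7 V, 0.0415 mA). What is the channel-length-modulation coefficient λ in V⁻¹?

λ = 0.140 V⁻¹

With V_GS fixed, I_D ∝ (1 + λ V_DS) in saturation, so I_D2/I_D1 = (1 + λ V_DS2)/(1 + λ V_DS1).
0.0415/0.0339 = 1.224 = (1 + 2.7 λ)/(1 + 0.894 λ).
Solving: λ (I_D1 V_DS2 − I_D2 V_DS1) = I_D2 − I_D1, so λ = (0.0415 − 0.0339) / (0.0339 × 2.7 − 0.0415 × 0.894) = 0.0076 / 0.0544 = 0.14 V⁻¹.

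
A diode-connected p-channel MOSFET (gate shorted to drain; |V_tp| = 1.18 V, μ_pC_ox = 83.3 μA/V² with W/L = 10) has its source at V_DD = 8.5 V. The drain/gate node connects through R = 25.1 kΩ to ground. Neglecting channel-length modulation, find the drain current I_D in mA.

I_D = 0.260 mA

With gate tied to drain, V_SG = V_SD ≥ V_SG − |V_tp|, so the device is in saturation.
k_p = μ_pC_ox · (W/L) = 0.833 mA/V².
KCL at the drain: ½ k_p (V_SG − |V_tp|)² = (V_DD − V_SG)/R.
Let x = V_SG − 1.18. Then 10.5 x² + x − 7.32 = 0, giving x = 0.79 V (positive root), so V_SG = 1.97 V.
I_D = (V_DD − V_SG)/R = (8.5 − 1.97) / 25.1 = 0.26 mA.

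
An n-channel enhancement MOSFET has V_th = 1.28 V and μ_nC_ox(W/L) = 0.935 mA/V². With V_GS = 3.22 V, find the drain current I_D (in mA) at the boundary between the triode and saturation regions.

At the boundary V_DS = V_ov = V_GS − V_th = 3.22 − 1.28 = 1.94 V.
I_D = ½ k_n V_ov² = 0.5 × 0.935 × 1.94² = 1.76 mA.

I_D = 1.76 mA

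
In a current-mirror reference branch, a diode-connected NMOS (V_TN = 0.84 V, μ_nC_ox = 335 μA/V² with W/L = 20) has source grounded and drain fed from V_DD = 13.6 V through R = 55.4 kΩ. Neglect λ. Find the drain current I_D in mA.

With gate tied to drain, V_GS = V_DS ≥ V_GS − V_TN, so the device is in saturation.
k_n = μ_nC_ox · (W/L) = 6.7 mA/V².
KCL at the drain: ½ k_n (V_GS − V_TN)² = (V_DD − V_GS)/R.
Let x = V_GS − 0.84. Then 186 x² + x − 12.76 = 0, giving x = 0.26 V (positive root), so V_GS = 1.1 V.
I_D = (V_DD − V_GS)/R = (13.6 − 1.1) / 55.4 = 0.226 mA.

I_D = 0.226 mA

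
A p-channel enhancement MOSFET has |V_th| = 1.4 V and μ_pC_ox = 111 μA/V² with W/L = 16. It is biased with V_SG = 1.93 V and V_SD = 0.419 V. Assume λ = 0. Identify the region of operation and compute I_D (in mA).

Triode; I_D = 0.238 mA

k_p = μ_pC_ox · (W/L) = 1.776 mA/V².
V_ov = V_SG − |V_th| = 1.93 − 1.4 = 0.53 V.
Since V_SD = 0.419 V < V_ov = 0.53 V, the device is in the triode region.
I_D = k_p [V_ov · V_SD − ½ V_SD²] = 1.776 × [0.53 × 0.419 − 0.5 × 0.419²] = 0.238 mA.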